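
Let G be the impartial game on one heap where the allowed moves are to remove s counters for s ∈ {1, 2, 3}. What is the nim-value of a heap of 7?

3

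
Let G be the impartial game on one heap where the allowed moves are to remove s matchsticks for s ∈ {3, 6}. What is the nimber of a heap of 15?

Compute g(0), g(1), … for moves {3, 6}:
k:     0  1  2  3  4  5  6  7  8  9 10 11 12 13 14 15
g(k):  0  0  0  1  1  1  2  2  2  0  0  0  1  1  1  2
So g(15) = 2.

2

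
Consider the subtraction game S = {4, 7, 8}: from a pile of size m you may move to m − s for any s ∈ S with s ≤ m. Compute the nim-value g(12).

Build the Grundy sequence with g(k) = mex{g(k−s) : s ∈ {4, 7, 8}, s ≤ k}:
k:     0  1  2  3  4  5  6  7  8  9 10 11 12
g(k):  0  0  0  0  1  1  1  1  2  2  2  2  0
So g(12) = 0.

0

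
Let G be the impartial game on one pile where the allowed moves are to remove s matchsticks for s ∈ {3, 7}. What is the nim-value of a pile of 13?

1

Build the Grundy sequence with g(k) = mex{g(k−s) : s ∈ {3, 7}, s ≤ k}:
g(0) = mex{} = 0
g(1) = mex{} = 0
g(2) = mex{} = 0
g(3) = mex{0} = 1
g(4) = mex{0} = 1
g(5) = mex{0} = 1
g(6) = mex{1} = 0
g(7) = mex{0,1} = 2
g(8) = mex{0,1} = 2
g(9) = mex{0} = 1
g(10) = mex{1,2} = 0
g(11) = mex{1,2} = 0
g(12) = mex{1} = 0
g(13) = mex{0} = 1
So g(13) = 1.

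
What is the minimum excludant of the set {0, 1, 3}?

The values 0, 1 are all present; 2 is the first non-negative integer missing from the set.

2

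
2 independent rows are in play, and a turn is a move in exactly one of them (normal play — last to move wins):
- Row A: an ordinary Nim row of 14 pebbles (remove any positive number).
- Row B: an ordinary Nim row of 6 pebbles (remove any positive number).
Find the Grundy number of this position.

8

Row A is a plain Nim row of size 14, so its Grundy value is 14.
Row B is a plain Nim row of size 6, so its Grundy value is 6.
By the Sprague-Grundy theorem, the Grundy value of a sum of independent games is the XOR of the component values.
Combined value = 14 ⊕ 6 = 8.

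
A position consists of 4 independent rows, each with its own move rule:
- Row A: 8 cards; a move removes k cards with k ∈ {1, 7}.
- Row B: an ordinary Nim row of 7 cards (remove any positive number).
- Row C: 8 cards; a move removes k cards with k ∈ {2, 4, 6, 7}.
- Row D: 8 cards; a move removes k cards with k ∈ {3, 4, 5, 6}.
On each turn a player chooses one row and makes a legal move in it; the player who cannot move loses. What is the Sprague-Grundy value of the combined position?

1

Build the Grundy sequence for row A with g(k) = mex{g(k−s) : s ∈ {1, 7}, s ≤ k}:
k:     0  1  2  3  4  5  6  7  8
g(k):  0  1  0  1  0  1  0  1  0
So g(8) = 0.
Row B is a plain Nim row of size 7, so its Grundy value is 7.
For row C, compute g(0), g(1), … with moves {2, 4, 6, 7}:
k:     0  1  2  3  4  5  6  7  8
g(k):  0  0  1  1  2  2  3  3  4
So g(8) = 4.
Grundy values for row D (subtraction set {3, 4, 5, 6}):
g(0) = mex{} = 0
g(1) = mex{} = 0
g(2) = mex{} = 0
g(3) = mex{0} = 1
g(4) = mex{0} = 1
g(5) = mex{0} = 1
g(6) = mex{0,1} = 2
g(7) = mex{0,1} = 2
g(8) = mex{0,1} = 2
So g(8) = 2.
The value of a disjunctive sum is the nim-sum of the parts.
Combined value = 0 ⊕ 7 ⊕ 4 ⊕ 2 = 1.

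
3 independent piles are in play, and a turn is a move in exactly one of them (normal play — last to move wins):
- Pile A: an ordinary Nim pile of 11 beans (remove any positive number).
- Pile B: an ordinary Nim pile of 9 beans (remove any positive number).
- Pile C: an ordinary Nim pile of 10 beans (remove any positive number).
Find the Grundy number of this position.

Pile A is a plain Nim pile of size 11, so its Grundy value is 11.
Pile B is a plain Nim pile of size 9, so its Grundy value is 9.
Pile C is a plain Nim pile of size 10, so its Grundy value is 10.
The value of a disjunctive sum is the nim-sum of the parts.
Combined value = 11 ⊕ 9 ⊕ 10 = 8.

8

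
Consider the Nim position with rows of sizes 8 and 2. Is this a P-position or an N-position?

N-position

Compute the nim-sum pairwise:
8 ^ 2 = 10
The nim-sum is 10 ≠ 0, so this is an N-position: the player to move can win.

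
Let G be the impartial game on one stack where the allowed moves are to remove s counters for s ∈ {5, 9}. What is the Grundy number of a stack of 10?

Build the Grundy sequence with g(k) = mex{g(k−s) : s ∈ {5, 9}, s ≤ k}:
g(0) = mex{} = 0
g(1) = mex{} = 0
g(2) = mex{} = 0
g(3) = mex{} = 0
g(4) = mex{} = 0
g(5) = mex{0} = 1
g(6) = mex{0} = 1
g(7) = mex{0} = 1
g(8) = mex{0} = 1
g(9) = mex{0} = 1
g(10) = mex{0,1} = 2
So g(10) = 2.

2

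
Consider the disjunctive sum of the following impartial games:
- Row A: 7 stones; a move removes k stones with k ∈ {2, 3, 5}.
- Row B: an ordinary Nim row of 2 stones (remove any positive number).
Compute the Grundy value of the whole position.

For row A, compute g(0), g(1), … with moves {2, 3, 5}:
g(0) = mex{} = 0
g(1) = mex{} = 0
g(2) = mex{0} = 1
g(3) = mex{0} = 1
g(4) = mex{0,1} = 2
g(5) = mex{0,1} = 2
g(6) = mex{0,1,2} = 3
g(7) = mex{1,2} = 0
So g(7) = 0.
Row B is a plain Nim row of size 2, so its Grundy value is 2.
By the Sprague-Grundy theorem, the Grundy value of a sum of independent games is the XOR of the component values.
Combined value = 0 XOR 2 = 2.

2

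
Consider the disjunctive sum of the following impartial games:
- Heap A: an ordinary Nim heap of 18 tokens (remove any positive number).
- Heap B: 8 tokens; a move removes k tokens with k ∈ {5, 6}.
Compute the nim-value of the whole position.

Heap A is a plain Nim heap of size 18, so its Grundy value is 18.
For heap B, compute g(0), g(1), … with moves {5, 6}:
k:     0  1  2  3  4  5  6  7  8
g(k):  0  0  0  0  0  1  1  1  1
So g(8) = 1.
By the Sprague-Grundy theorem, the Grundy value of a sum of independent games is the XOR of the component values.
Combined value = 18 XOR 1 = 19.

19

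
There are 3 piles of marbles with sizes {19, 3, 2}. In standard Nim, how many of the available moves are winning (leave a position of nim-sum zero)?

Bitwise XOR of the heap sizes:
  10011  (19)
  00011  (3)
  00010  (2)
  -----
  10010  (18)
The overall nim-sum is X = 18. A pile of size p has a winning move iff p XOR X < p (reduce it to p XOR X).
  19: 19 XOR 18 = 1 < 19 — winning move (to 1).
  3: 3 XOR 18 = 17 ≥ 3 — no move.
  2: 2 XOR 18 = 16 ≥ 2 — no move.
That gives 1 winning move.

1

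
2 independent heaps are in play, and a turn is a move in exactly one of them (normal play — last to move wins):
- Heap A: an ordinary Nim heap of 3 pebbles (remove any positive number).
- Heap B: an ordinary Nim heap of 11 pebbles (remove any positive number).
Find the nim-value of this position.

8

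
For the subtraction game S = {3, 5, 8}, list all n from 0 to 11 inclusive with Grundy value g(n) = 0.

0, 1, 2, 11

Build the Grundy sequence with g(k) = mex{g(k−s) : s ∈ {3, 5, 8}, s ≤ k}:
g(0) = mex{} = 0
g(1) = mex{} = 0
g(2) = mex{} = 0
g(3) = mex{0} = 1
g(4) = mex{0} = 1
g(5) = mex{0} = 1
g(6) = mex{0,1} = 2
g(7) = mex{0,1} = 2
g(8) = mex{0,1} = 2
g(9) = mex{0,1,2} = 3
g(10) = mex{0,1,2} = 3
g(11) = mex{1,2} = 0
The P-positions (g = 0) in 0..11 are 0, 1, 2, 11.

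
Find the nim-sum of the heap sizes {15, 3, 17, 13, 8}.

24

Compute the nim-sum pairwise:
15 ⊕ 3 = 12
12 ⊕ 17 = 29
29 ⊕ 13 = 16
16 ⊕ 8 = 24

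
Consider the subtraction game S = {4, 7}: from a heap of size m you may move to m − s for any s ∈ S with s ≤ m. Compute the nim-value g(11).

Build the Grundy sequence with g(k) = mex{g(k−s) : s ∈ {4, 7}, s ≤ k}:
k:     0  1  2  3  4  5  6  7  8  9 10 11
g(k):  0  0  0  0  1  1  1  1  2  2  2  0
So g(11) = 0.

0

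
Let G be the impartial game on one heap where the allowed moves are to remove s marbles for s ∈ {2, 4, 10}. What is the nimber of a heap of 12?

Compute g(0), g(1), … for moves {2, 4, 10}:
k:     0  1  2  3  4  5  6  7  8  9 10 11 12
g(k):  0  0  1  1  2  2  0  0  1  1  2  2  0
So g(12) = 0.

0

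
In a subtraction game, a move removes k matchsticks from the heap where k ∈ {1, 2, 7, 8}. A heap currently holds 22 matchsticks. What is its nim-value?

Compute g(0), g(1), … for moves {1, 2, 7, 8}:
k:     0  1  2  3  4  5  6  7  8  9 10 11 12 13 14 15 16 17 18 19 20 21 22
g(k):  0  1  2  0  1  2  0  1  2  0  1  2  0  1  2  0  1  2  0  1  2  0  1
So g(22) = 1.

1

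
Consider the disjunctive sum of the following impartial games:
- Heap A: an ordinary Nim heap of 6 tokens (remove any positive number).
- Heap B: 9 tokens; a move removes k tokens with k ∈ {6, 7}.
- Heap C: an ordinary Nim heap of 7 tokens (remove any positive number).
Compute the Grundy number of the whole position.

0

Heap A is a plain Nim heap of size 6, so its Grundy value is 6.
Grundy values for heap B (subtraction set {6, 7}):
k:     0  1  2  3  4  5  6  7  8  9
g(k):  0  0  0  0  0  0  1  1  1  1
So g(9) = 1.
Heap C is a plain Nim heap of size 7, so its Grundy value is 7.
The value of a disjunctive sum is the nim-sum of the parts.
Combined value = 6 ⊕ 1 ⊕ 7 = 0.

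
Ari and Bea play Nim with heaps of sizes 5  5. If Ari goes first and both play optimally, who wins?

Bea wins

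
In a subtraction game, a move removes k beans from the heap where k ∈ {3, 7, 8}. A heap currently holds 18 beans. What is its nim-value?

2

Grundy values for subtraction set {3, 7, 8}:
k:     0  1  2  3  4  5  6  7  8  9 10 11 12 13 14 15 16 17 18
g(k):  0  0  0  1  1  1  0  2  2  1  3  0  0  2  1  1  0  0  2
So g(18) = 2.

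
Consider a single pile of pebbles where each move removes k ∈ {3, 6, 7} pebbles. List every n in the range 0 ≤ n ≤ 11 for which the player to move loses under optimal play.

0, 1, 2, 10, 11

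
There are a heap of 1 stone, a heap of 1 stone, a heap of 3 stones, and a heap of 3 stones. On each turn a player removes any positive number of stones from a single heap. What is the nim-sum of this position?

Nim-sum: 1 XOR 1 XOR 3 XOR 3 = 0.

0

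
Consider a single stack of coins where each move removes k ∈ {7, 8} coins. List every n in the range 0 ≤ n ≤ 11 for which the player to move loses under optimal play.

0, 1, 2, 3, 4, 5, 6

Compute g(0), g(1), … for moves {7, 8}:
k:     0  1  2  3  4  5  6  7  8  9 10 11
g(k):  0  0  0  0  0  0  0  1  1  1  1  1
The P-positions (g = 0) in 0..11 are 0, 1, 2, 3, 4, 5, 6.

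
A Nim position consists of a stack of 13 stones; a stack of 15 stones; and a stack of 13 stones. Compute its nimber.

15

Bitwise XOR of the heap sizes:
  1101  (13)
  1111  (15)
  1101  (13)
  ----
  1111  (15)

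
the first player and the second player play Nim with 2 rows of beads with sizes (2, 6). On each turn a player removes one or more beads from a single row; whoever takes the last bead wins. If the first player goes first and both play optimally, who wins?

the first player wins

Write each in binary and XOR column by column:
  010  (2)
  110  (6)
  ---
  100  (4)
The nim-sum is 4 ≠ 0, so this is an N-position: the player to move can win; the first player has a winning move.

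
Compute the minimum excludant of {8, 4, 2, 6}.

0

0 is not in the set, so the mex is 0.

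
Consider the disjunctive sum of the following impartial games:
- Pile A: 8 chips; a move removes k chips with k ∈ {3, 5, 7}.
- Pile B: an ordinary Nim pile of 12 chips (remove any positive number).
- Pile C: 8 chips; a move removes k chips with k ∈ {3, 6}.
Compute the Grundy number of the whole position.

12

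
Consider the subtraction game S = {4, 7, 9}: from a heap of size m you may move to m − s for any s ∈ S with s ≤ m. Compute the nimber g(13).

Build the Grundy sequence with g(k) = mex{g(k−s) : s ∈ {4, 7, 9}, s ≤ k}:
g(0) = mex{} = 0
g(1) = mex{} = 0
g(2) = mex{} = 0
g(3) = mex{} = 0
g(4) = mex{0} = 1
g(5) = mex{0} = 1
g(6) = mex{0} = 1
g(7) = mex{0} = 1
g(8) = mex{0,1} = 2
g(9) = mex{0,1} = 2
g(10) = mex{0,1} = 2
g(11) = mex{0,1} = 2
g(12) = mex{0,1,2} = 3
g(13) = mex{1,2} = 0
So g(13) = 0.

0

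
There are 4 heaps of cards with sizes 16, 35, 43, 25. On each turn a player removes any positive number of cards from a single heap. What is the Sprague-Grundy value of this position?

Compute the nim-sum pairwise:
16 ⊕ 35 = 51
51 ⊕ 43 = 24
24 ⊕ 25 = 1

1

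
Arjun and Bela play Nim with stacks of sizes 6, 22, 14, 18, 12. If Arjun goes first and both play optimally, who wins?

Bela wins

Compute the nim-sum pairwise:
6 ⊕ 22 = 16
16 ⊕ 14 = 30
30 ⊕ 18 = 12
12 ⊕ 12 = 0
The nim-sum is 0, so this is a P-position: the player to move is in a losing position under optimal play; Arjun is about to move from it and so loses — Bela wins.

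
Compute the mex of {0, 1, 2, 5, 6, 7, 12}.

The values 0, 1, 2 are all present; 3 is the first non-negative integer missing from the set.

3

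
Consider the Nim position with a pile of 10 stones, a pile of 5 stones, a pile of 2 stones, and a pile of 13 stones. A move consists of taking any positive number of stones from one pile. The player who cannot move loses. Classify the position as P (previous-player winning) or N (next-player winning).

Write each in binary and XOR column by column:
  1010  (10)
  0101  (5)
  0010  (2)
  1101  (13)
  ----
  0000  (0)
The nim-sum is 0, so this is a P-position: the player to move is in a losing position under optimal play.

P-position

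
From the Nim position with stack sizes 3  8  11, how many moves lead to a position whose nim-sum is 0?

0

Nim-sum: 3 XOR 8 XOR 11 = 0.
The nim-sum is already 0, so every move leaves a nonzero nim-sum — there are no winning moves.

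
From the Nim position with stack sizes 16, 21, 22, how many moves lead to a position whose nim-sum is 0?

Compute the nim-sum pairwise:
16 ^ 21 = 5
5 ^ 22 = 19
The overall nim-sum is X = 19. A stack of size p has a winning move iff p XOR X < p (reduce it to p XOR X).
  16: 16 XOR 19 = 3 < 16 — winning move (to 3).
  21: 21 XOR 19 = 6 < 21 — winning move (to 6).
  22: 22 XOR 19 = 5 < 22 — winning move (to 5).
That gives 3 winning moves.

3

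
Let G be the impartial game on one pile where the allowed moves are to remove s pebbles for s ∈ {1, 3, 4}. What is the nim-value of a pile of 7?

0

Compute g(0), g(1), … for moves {1, 3, 4}:
k:     0  1  2  3  4  5  6  7
g(k):  0  1  0  1  2  3  2  0
So g(7) = 0.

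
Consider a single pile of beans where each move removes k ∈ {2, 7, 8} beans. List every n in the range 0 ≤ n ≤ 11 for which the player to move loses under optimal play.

0, 1, 4, 5, 10

Build the Grundy sequence with g(k) = mex{g(k−s) : s ∈ {2, 7, 8}, s ≤ k}:
g(0) = mex{} = 0
g(1) = mex{} = 0
g(2) = mex{0} = 1
g(3) = mex{0} = 1
g(4) = mex{1} = 0
g(5) = mex{1} = 0
g(6) = mex{0} = 1
g(7) = mex{0} = 1
g(8) = mex{0,1} = 2
g(9) = mex{0,1} = 2
g(10) = mex{1,2} = 0
g(11) = mex{0,1,2} = 3
The P-positions (g = 0) in 0..11 are 0, 1, 4, 5, 10.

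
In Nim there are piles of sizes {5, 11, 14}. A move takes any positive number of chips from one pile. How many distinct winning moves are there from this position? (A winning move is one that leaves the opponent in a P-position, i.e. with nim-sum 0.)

Nim-sum: 5 ⊕ 11 ⊕ 14 = 0.
The nim-sum is already 0, so every move leaves a nonzero nim-sum — there are no winning moves.

0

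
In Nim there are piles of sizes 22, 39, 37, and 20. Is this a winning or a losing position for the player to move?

Nim-sum: 22 XOR 39 XOR 37 XOR 20 = 0.
The nim-sum is 0, so this is a P-position: the player to move is in a losing position under optimal play.

Losing position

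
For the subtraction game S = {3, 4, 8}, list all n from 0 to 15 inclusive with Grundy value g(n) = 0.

0, 1, 2, 7, 12, 13, 14

Compute g(0), g(1), … for moves {3, 4, 8}:
k:     0  1  2  3  4  5  6  7  8  9 10 11 12 13 14 15
g(k):  0  0  0  1  1  1  2  0  2  3  1  3  0  0  0  1
The P-positions (g = 0) in 0..15 are 0, 1, 2, 7, 12, 13, 14.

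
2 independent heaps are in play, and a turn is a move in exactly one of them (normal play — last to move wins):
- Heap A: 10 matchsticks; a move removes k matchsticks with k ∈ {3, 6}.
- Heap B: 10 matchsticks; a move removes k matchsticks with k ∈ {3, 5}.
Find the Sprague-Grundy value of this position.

0

For heap A, compute g(0), g(1), … with moves {3, 6}:
g(0) = mex{} = 0
g(1) = mex{} = 0
g(2) = mex{} = 0
g(3) = mex{0} = 1
g(4) = mex{0} = 1
g(5) = mex{0} = 1
g(6) = mex{0,1} = 2
g(7) = mex{0,1} = 2
g(8) = mex{0,1} = 2
g(9) = mex{1,2} = 0
g(10) = mex{1,2} = 0
So g(10) = 0.
Build the Grundy sequence for heap B with g(k) = mex{g(k−s) : s ∈ {3, 5}, s ≤ k}:
k:     0  1  2  3  4  5  6  7  8  9 10
g(k):  0  0  0  1  1  1  2  2  0  0  0
So g(10) = 0.
By the Sprague-Grundy theorem, the Grundy value of a sum of independent games is the XOR of the component values.
Combined value = 0 XOR 0 = 0.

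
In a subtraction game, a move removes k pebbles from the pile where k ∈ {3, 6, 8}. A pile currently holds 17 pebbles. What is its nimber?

Grundy values for subtraction set {3, 6, 8}:
k:     0  1  2  3  4  5  6  7  8  9 10 11 12 13 14 15 16 17
g(k):  0  0  0  1  1  1  2  2  2  3  3  0  0  0  1  1  1  2
So g(17) = 2.

2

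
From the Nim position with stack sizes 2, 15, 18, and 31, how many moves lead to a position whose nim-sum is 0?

Compute the nim-sum pairwise:
2 ⊕ 15 = 13
13 ⊕ 18 = 31
31 ⊕ 31 = 0
The nim-sum is already 0, so every move leaves a nonzero nim-sum — there are no winning moves.

0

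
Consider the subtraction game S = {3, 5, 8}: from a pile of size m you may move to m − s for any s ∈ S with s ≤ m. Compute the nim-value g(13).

Compute g(0), g(1), … for moves {3, 5, 8}:
g(0) = mex{} = 0
g(1) = mex{} = 0
g(2) = mex{} = 0
g(3) = mex{0} = 1
g(4) = mex{0} = 1
g(5) = mex{0} = 1
g(6) = mex{0,1} = 2
g(7) = mex{0,1} = 2
g(8) = mex{0,1} = 2
g(9) = mex{0,1,2} = 3
g(10) = mex{0,1,2} = 3
g(11) = mex{1,2} = 0
g(12) = mex{1,2,3} = 0
g(13) = mex{1,2,3} = 0
So g(13) = 0.

0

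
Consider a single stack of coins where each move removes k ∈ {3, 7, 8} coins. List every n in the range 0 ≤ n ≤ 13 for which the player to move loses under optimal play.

0, 1, 2, 6, 11, 12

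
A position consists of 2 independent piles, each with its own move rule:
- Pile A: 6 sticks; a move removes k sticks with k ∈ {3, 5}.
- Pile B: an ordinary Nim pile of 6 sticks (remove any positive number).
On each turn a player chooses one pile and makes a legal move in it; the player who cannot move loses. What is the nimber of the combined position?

For pile A, compute g(0), g(1), … with moves {3, 5}:
g(0) = mex{} = 0
g(1) = mex{} = 0
g(2) = mex{} = 0
g(3) = mex{0} = 1
g(4) = mex{0} = 1
g(5) = mex{0} = 1
g(6) = mex{0,1} = 2
So g(6) = 2.
Pile B is a plain Nim pile of size 6, so its Grundy value is 6.
By the Sprague-Grundy theorem, the Grundy value of a sum of independent games is the XOR of the component values.
Combined value = 2 XOR 6 = 4.

4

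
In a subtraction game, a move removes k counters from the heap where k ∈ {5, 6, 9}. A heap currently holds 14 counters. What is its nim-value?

Grundy values for subtraction set {5, 6, 9}:
k:     0  1  2  3  4  5  6  7  8  9 10 11 12 13 14
g(k):  0  0  0  0  0  1  1  1  1  1  2  2  2  2  0
So g(14) = 0.

0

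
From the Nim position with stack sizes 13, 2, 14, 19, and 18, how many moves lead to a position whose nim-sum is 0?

0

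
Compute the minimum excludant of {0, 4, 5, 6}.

0 is in the set but 1 is not, so the mex is 1.

1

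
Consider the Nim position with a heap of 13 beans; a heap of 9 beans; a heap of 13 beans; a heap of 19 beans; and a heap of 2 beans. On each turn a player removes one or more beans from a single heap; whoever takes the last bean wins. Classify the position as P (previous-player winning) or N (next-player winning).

N-position

Nim-sum: 13 ⊕ 9 ⊕ 13 ⊕ 19 ⊕ 2 = 24.
The nim-sum is 24 ≠ 0, so this is an N-position: the player to move can win.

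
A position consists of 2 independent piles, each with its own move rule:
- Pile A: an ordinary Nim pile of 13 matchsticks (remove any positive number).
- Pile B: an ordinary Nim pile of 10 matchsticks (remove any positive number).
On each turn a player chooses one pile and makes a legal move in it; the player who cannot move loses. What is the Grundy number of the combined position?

7

Pile A is a plain Nim pile of size 13, so its Grundy value is 13.
Pile B is a plain Nim pile of size 10, so its Grundy value is 10.
The value of a disjunctive sum is the nim-sum of the parts.
Combined value = 13 ⊕ 10 = 7.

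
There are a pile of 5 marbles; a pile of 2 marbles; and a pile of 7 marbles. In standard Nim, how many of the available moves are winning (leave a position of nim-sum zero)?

Compute the nim-sum pairwise:
5 ⊕ 2 = 7
7 ⊕ 7 = 0
The nim-sum is already 0, so every move leaves a nonzero nim-sum — there are no winning moves.

0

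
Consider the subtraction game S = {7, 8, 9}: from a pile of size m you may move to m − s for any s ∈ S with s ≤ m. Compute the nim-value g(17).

0

Build the Grundy sequence with g(k) = mex{g(k−s) : s ∈ {7, 8, 9}, s ≤ k}:
k:     0  1  2  3  4  5  6  7  8  9 10 11 12 13 14 15 16 17
g(k):  0  0  0  0  0  0  0  1  1  1  1  1  1  1  2  2  0  0
So g(17) = 0.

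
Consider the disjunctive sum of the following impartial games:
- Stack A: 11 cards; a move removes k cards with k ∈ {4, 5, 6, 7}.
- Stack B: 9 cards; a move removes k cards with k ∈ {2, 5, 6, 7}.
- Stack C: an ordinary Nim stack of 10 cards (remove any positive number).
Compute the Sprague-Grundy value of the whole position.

For stack A, compute g(0), g(1), … with moves {4, 5, 6, 7}:
k:     0  1  2  3  4  5  6  7  8  9 10 11
g(k):  0  0  0  0  1  1  1  1  2  2  2  0
So g(11) = 0.
Build the Grundy sequence for stack B with g(k) = mex{g(k−s) : s ∈ {2, 5, 6, 7}, s ≤ k}:
g(0) = mex{} = 0
g(1) = mex{} = 0
g(2) = mex{0} = 1
g(3) = mex{0} = 1
g(4) = mex{1} = 0
g(5) = mex{0,1} = 2
g(6) = mex{0} = 1
g(7) = mex{0,1,2} = 3
g(8) = mex{0,1} = 2
g(9) = mex{0,1,3} = 2
So g(9) = 2.
Stack C is a plain Nim stack of size 10, so its Grundy value is 10.
By the Sprague-Grundy theorem, the Grundy value of a sum of independent games is the XOR of the component values.
Combined value = 0 ⊕ 2 ⊕ 10 = 8.

8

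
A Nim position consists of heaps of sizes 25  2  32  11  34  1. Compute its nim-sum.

Nim-sum: 25 ^ 2 ^ 32 ^ 11 ^ 34 ^ 1 = 19.

19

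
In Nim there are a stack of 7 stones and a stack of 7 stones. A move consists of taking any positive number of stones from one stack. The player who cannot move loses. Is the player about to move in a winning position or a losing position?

Losing position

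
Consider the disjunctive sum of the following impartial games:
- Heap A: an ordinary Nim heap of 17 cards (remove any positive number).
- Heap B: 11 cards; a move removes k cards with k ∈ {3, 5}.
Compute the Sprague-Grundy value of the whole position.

16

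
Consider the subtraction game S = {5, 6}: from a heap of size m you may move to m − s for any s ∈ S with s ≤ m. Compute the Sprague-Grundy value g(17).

1

Grundy values for subtraction set {5, 6}:
k:     0  1  2  3  4  5  6  7  8  9 10 11 12 13 14 15 16 17
g(k):  0  0  0  0  0  1  1  1  1  1  2  0  0  0  0  0  1  1
So g(17) = 1.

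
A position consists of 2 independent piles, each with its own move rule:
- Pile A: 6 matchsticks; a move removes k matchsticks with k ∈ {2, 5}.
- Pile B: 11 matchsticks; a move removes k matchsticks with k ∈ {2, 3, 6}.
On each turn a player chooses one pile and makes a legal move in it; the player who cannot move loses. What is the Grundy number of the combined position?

0

For pile A, compute g(0), g(1), … with moves {2, 5}:
k:     0  1  2  3  4  5  6
g(k):  0  0  1  1  0  2  1
So g(6) = 1.
Build the Grundy sequence for pile B with g(k) = mex{g(k−s) : s ∈ {2, 3, 6}, s ≤ k}:
g(0) = mex{} = 0
g(1) = mex{} = 0
g(2) = mex{0} = 1
g(3) = mex{0} = 1
g(4) = mex{0,1} = 2
g(5) = mex{1} = 0
g(6) = mex{0,1,2} = 3
g(7) = mex{0,2} = 1
g(8) = mex{0,1,3} = 2
g(9) = mex{1,3} = 0
g(10) = mex{1,2} = 0
g(11) = mex{0,2} = 1
So g(11) = 1.
By the Sprague-Grundy theorem, the Grundy value of a sum of independent games is the XOR of the component values.
Combined value = 1 ⊕ 1 = 0.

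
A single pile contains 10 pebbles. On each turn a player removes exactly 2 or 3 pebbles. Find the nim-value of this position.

0

Grundy values for subtraction set {2, 3}:
k:     0  1  2  3  4  5  6  7  8  9 10
g(k):  0  0  1  1  2  0  0  1  1  2  0
So g(10) = 0.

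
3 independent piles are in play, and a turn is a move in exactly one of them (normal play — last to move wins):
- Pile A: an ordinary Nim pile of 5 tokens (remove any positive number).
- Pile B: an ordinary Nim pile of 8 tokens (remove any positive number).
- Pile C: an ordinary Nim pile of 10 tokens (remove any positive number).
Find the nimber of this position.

Pile A is a plain Nim pile of size 5, so its Grundy value is 5.
Pile B is a plain Nim pile of size 8, so its Grundy value is 8.
Pile C is a plain Nim pile of size 10, so its Grundy value is 10.
By the Sprague-Grundy theorem, the Grundy value of a sum of independent games is the XOR of the component values.
Combined value = 5 XOR 8 XOR 10 = 7.

7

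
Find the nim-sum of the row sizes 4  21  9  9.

17

Compute the nim-sum pairwise:
4 ^ 21 = 17
17 ^ 9 = 24
24 ^ 9 = 17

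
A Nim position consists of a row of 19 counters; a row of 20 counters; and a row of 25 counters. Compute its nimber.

Nim-sum: 19 ⊕ 20 ⊕ 25 = 30.

30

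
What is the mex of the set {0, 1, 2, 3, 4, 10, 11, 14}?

The values 0, 1, 2, 3, 4 are all present; 5 is the first non-negative integer missing from the set.

5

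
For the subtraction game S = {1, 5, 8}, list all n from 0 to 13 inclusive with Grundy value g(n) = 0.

Compute g(0), g(1), … for moves {1, 5, 8}:
g(0) = mex{} = 0
g(1) = mex{0} = 1
g(2) = mex{1} = 0
g(3) = mex{0} = 1
g(4) = mex{1} = 0
g(5) = mex{0} = 1
g(6) = mex{1} = 0
g(7) = mex{0} = 1
g(8) = mex{0,1} = 2
g(9) = mex{0,1,2} = 3
g(10) = mex{0,1,3} = 2
g(11) = mex{0,1,2} = 3
g(12) = mex{0,1,3} = 2
g(13) = mex{1,2} = 0
The P-positions (g = 0) in 0..13 are 0, 2, 4, 6, 13.

0, 2, 4, 6, 13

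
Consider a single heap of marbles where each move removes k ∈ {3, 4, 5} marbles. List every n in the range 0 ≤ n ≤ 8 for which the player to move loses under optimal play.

0, 1, 2, 8

Build the Grundy sequence with g(k) = mex{g(k−s) : s ∈ {3, 4, 5}, s ≤ k}:
g(0) = mex{} = 0
g(1) = mex{} = 0
g(2) = mex{} = 0
g(3) = mex{0} = 1
g(4) = mex{0} = 1
g(5) = mex{0} = 1
g(6) = mex{0,1} = 2
g(7) = mex{0,1} = 2
g(8) = mex{1} = 0
The P-positions (g = 0) in 0..8 are 0, 1, 2, 8.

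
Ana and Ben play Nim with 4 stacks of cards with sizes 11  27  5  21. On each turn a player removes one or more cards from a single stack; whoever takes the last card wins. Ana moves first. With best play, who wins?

Ben wins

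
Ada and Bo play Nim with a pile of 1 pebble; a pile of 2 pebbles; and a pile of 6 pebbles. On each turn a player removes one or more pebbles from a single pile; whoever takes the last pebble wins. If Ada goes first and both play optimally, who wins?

Ada wins

Compute the nim-sum pairwise:
1 ⊕ 2 = 3
3 ⊕ 6 = 5
The nim-sum is 5 ≠ 0, so this is an N-position: the player to move can win; Ada has a winning move.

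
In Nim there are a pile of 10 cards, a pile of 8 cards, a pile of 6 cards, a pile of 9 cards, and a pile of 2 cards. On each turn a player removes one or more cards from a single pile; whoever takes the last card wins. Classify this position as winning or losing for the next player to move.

Nim-sum: 10 XOR 8 XOR 6 XOR 9 XOR 2 = 15.
The nim-sum is 15 ≠ 0, so this is an N-position: the player to move can win.

Winning position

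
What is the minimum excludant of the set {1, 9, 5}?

0 is not in the set, so the mex is 0.

0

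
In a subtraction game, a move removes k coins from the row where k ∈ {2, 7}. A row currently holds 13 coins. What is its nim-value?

0

Build the Grundy sequence with g(k) = mex{g(k−s) : s ∈ {2, 7}, s ≤ k}:
g(0) = mex{} = 0
g(1) = mex{} = 0
g(2) = mex{0} = 1
g(3) = mex{0} = 1
g(4) = mex{1} = 0
g(5) = mex{1} = 0
g(6) = mex{0} = 1
g(7) = mex{0} = 1
g(8) = mex{0,1} = 2
g(9) = mex{1} = 0
g(10) = mex{1,2} = 0
g(11) = mex{0} = 1
g(12) = mex{0} = 1
g(13) = mex{1} = 0
So g(13) = 0.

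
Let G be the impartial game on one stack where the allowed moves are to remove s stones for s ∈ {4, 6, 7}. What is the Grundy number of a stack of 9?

2

Build the Grundy sequence with g(k) = mex{g(k−s) : s ∈ {4, 6, 7}, s ≤ k}:
g(0) = mex{} = 0
g(1) = mex{} = 0
g(2) = mex{} = 0
g(3) = mex{} = 0
g(4) = mex{0} = 1
g(5) = mex{0} = 1
g(6) = mex{0} = 1
g(7) = mex{0} = 1
g(8) = mex{0,1} = 2
g(9) = mex{0,1} = 2
So g(9) = 2.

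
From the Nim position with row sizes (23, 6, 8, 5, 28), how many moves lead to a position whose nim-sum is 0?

Write each in binary and XOR column by column:
  10111  (23)
  00110  (6)
  01000  (8)
  00101  (5)
  11100  (28)
  -----
  00000  (0)
The nim-sum is already 0, so every move leaves a nonzero nim-sum — there are no winning moves.

0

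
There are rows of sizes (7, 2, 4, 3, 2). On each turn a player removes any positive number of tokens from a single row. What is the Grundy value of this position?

Bitwise XOR of the heap sizes:
  111  (7)
  010  (2)
  100  (4)
  011  (3)
  010  (2)
  ---
  000  (0)

0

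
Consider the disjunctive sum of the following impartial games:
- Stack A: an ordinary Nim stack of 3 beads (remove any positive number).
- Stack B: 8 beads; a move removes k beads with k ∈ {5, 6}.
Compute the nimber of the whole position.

Stack A is a plain Nim stack of size 3, so its Grundy value is 3.
Grundy values for stack B (subtraction set {5, 6}):
k:     0  1  2  3  4  5  6  7  8
g(k):  0  0  0  0  0  1  1  1  1
So g(8) = 1.
By the Sprague-Grundy theorem, the Grundy value of a sum of independent games is the XOR of the component values.
Combined value = 3 ⊕ 1 = 2.

2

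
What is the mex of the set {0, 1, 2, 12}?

The values 0, 1, 2 are all present; 3 is the first non-negative integer missing from the set.

3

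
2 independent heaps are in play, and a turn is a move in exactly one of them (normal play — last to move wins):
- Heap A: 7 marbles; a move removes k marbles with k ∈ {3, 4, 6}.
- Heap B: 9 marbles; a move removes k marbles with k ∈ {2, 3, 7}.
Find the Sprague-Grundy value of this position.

Grundy values for heap A (subtraction set {3, 4, 6}):
k:     0  1  2  3  4  5  6  7
g(k):  0  0  0  1  1  1  2  2
So g(7) = 2.
Build the Grundy sequence for heap B with g(k) = mex{g(k−s) : s ∈ {2, 3, 7}, s ≤ k}:
g(0) = mex{} = 0
g(1) = mex{} = 0
g(2) = mex{0} = 1
g(3) = mex{0} = 1
g(4) = mex{0,1} = 2
g(5) = mex{1} = 0
g(6) = mex{1,2} = 0
g(7) = mex{0,2} = 1
g(8) = mex{0} = 1
g(9) = mex{0,1} = 2
So g(9) = 2.
By the Sprague-Grundy theorem, the Grundy value of a sum of independent games is the XOR of the component values.
Combined value = 2 ⊕ 2 = 0.

0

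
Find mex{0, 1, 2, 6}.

The values 0, 1, 2 are all present; 3 is the first non-negative integer missing from the set.

3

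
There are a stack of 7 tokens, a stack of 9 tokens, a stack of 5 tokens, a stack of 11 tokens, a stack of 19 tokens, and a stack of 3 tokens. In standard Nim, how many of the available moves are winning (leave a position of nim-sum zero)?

In binary:
  00111  (7)
  01001  (9)
  00101  (5)
  01011  (11)
  10011  (19)
  00011  (3)
  -----
  10000  (16)
The overall nim-sum is X = 16. A stack of size p has a winning move iff p XOR X < p (reduce it to p XOR X).
  7: 7 XOR 16 = 23 ≥ 7 — no move.
  9: 9 XOR 16 = 25 ≥ 9 — no move.
  5: 5 XOR 16 = 21 ≥ 5 — no move.
  11: 11 XOR 16 = 27 ≥ 11 — no move.
  19: 19 XOR 16 = 3 < 19 — winning move (to 3).
  3: 3 XOR 16 = 19 ≥ 3 — no move.
That gives 1 winning move.

1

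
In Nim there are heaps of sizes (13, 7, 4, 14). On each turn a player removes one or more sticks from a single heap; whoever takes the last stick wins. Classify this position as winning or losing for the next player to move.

Bitwise XOR of the heap sizes:
  1101  (13)
  0111  (7)
  0100  (4)
  1110  (14)
  ----
  0000  (0)
The nim-sum is 0, so this is a P-position: the player to move is in a losing position under optimal play.

Losing position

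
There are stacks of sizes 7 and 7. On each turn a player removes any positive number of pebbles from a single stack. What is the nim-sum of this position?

Nim-sum: 7 ⊕ 7 = 0.

0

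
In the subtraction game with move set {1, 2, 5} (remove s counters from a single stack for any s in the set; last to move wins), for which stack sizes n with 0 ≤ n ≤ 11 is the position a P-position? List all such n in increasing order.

0, 3, 6, 9

Build the Grundy sequence with g(k) = mex{g(k−s) : s ∈ {1, 2, 5}, s ≤ k}:
g(0) = mex{} = 0
g(1) = mex{0} = 1
g(2) = mex{0,1} = 2
g(3) = mex{1,2} = 0
g(4) = mex{0,2} = 1
g(5) = mex{0,1} = 2
g(6) = mex{1,2} = 0
g(7) = mex{0,2} = 1
g(8) = mex{0,1} = 2
g(9) = mex{1,2} = 0
g(10) = mex{0,2} = 1
g(11) = mex{0,1} = 2
The P-positions (g = 0) in 0..11 are 0, 3, 6, 9.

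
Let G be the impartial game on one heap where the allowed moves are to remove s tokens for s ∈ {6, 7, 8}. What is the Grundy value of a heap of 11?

1

Compute g(0), g(1), … for moves {6, 7, 8}:
g(0) = mex{} = 0
g(1) = mex{} = 0
g(2) = mex{} = 0
g(3) = mex{} = 0
g(4) = mex{} = 0
g(5) = mex{} = 0
g(6) = mex{0} = 1
g(7) = mex{0} = 1
g(8) = mex{0} = 1
g(9) = mex{0} = 1
g(10) = mex{0} = 1
g(11) = mex{0} = 1
So g(11) = 1.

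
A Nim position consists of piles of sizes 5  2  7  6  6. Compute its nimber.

Compute the nim-sum pairwise:
5 ^ 2 = 7
7 ^ 7 = 0
0 ^ 6 = 6
6 ^ 6 = 0

0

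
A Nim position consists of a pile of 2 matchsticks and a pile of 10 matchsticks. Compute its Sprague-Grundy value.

Nim-sum: 2 ^ 10 = 8.

8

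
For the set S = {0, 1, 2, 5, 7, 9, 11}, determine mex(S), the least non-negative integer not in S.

3

The values 0, 1, 2 are all present; 3 is the first non-negative integer missing from the set.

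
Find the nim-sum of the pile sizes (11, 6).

Bitwise XOR of the heap sizes:
  1011  (11)
  0110  (6)
  ----
  1101  (13)

13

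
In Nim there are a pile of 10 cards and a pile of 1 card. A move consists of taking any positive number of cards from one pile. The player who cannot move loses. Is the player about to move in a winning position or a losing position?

Winning position

Nim-sum: 10 ^ 1 = 11.
The nim-sum is 11 ≠ 0, so this is an N-position: the player to move can win.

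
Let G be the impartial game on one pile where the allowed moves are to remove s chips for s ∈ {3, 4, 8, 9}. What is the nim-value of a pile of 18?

2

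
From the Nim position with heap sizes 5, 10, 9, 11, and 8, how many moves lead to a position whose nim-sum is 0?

1

In binary:
  0101  (5)
  1010  (10)
  1001  (9)
  1011  (11)
  1000  (8)
  ----
  0101  (5)
The overall nim-sum is X = 5. A heap of size p has a winning move iff p XOR X < p (reduce it to p XOR X).
  5: 5 XOR 5 = 0 < 5 — winning move (to 0).
  10: 10 XOR 5 = 15 ≥ 10 — no move.
  9: 9 XOR 5 = 12 ≥ 9 — no move.
  11: 11 XOR 5 = 14 ≥ 11 — no move.
  8: 8 XOR 5 = 13 ≥ 8 — no move.
That gives 1 winning move.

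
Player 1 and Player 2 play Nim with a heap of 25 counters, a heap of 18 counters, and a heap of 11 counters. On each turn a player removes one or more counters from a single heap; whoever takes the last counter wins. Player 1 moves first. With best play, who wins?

Player 2 wins

Compute the nim-sum pairwise:
25 ⊕ 18 = 11
11 ⊕ 11 = 0
The nim-sum is 0, so this is a P-position: the player to move is in a losing position under optimal play; Player 1 is about to move from it and so loses — Player 2 wins.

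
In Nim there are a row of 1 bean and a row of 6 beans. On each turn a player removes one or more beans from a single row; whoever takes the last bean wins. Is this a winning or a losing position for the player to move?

Winning position

Compute the nim-sum pairwise:
1 ⊕ 6 = 7
The nim-sum is 7 ≠ 0, so this is an N-position: the player to move can win.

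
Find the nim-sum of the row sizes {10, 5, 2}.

13

Nim-sum: 10 ^ 5 ^ 2 = 13.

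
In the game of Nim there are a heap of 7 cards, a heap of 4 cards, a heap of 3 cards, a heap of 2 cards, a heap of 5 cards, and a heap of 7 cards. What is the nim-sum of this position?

0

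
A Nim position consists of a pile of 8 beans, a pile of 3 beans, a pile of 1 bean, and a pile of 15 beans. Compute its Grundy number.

5

Compute the nim-sum pairwise:
8 XOR 3 = 11
11 XOR 1 = 10
10 XOR 15 = 5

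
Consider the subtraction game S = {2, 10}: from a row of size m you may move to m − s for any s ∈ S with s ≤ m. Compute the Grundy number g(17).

Build the Grundy sequence with g(k) = mex{g(k−s) : s ∈ {2, 10}, s ≤ k}:
k:     0  1  2  3  4  5  6  7  8  9 10 11 12 13 14 15 16 17
g(k):  0  0  1  1  0  0  1  1  0  0  1  1  0  0  1  1  0  0
So g(17) = 0.

0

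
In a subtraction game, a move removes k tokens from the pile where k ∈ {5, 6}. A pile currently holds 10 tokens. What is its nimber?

Grundy values for subtraction set {5, 6}:
g(0) = mex{} = 0
g(1) = mex{} = 0
g(2) = mex{} = 0
g(3) = mex{} = 0
g(4) = mex{} = 0
g(5) = mex{0} = 1
g(6) = mex{0} = 1
g(7) = mex{0} = 1
g(8) = mex{0} = 1
g(9) = mex{0} = 1
g(10) = mex{0,1} = 2
So g(10) = 2.

2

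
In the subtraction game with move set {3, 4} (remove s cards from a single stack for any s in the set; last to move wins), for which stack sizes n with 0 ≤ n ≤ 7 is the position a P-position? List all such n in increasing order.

Build the Grundy sequence with g(k) = mex{g(k−s) : s ∈ {3, 4}, s ≤ k}:
g(0) = mex{} = 0
g(1) = mex{} = 0
g(2) = mex{} = 0
g(3) = mex{0} = 1
g(4) = mex{0} = 1
g(5) = mex{0} = 1
g(6) = mex{0,1} = 2
g(7) = mex{1} = 0
The P-positions (g = 0) in 0..7 are 0, 1, 2, 7.

0, 1, 2, 7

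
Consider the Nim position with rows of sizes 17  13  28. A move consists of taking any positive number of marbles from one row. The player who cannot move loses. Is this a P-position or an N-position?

P-position

Compute the nim-sum pairwise:
17 ⊕ 13 = 28
28 ⊕ 28 = 0
The nim-sum is 0, so this is a P-position: the player to move is in a losing position under optimal play.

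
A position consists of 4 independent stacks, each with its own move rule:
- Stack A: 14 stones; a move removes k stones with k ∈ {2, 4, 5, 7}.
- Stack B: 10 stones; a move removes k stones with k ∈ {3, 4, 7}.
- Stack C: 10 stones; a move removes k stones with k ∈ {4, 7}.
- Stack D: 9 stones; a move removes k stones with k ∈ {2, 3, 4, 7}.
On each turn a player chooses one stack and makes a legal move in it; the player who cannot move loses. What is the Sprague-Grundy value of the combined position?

4

For stack A, compute g(0), g(1), … with moves {2, 4, 5, 7}:
g(0) = mex{} = 0
g(1) = mex{} = 0
g(2) = mex{0} = 1
g(3) = mex{0} = 1
g(4) = mex{0,1} = 2
g(5) = mex{0,1} = 2
g(6) = mex{0,1,2} = 3
g(7) = mex{0,1,2} = 3
g(8) = mex{0,1,2,3} = 4
g(9) = mex{1,2,3} = 0
g(10) = mex{1,2,3,4} = 0
g(11) = mex{0,2,3} = 1
g(12) = mex{0,2,3,4} = 1
g(13) = mex{0,1,3,4} = 2
g(14) = mex{0,1,3} = 2
So g(14) = 2.
Build the Grundy sequence for stack B with g(k) = mex{g(k−s) : s ∈ {3, 4, 7}, s ≤ k}:
g(0) = mex{} = 0
g(1) = mex{} = 0
g(2) = mex{} = 0
g(3) = mex{0} = 1
g(4) = mex{0} = 1
g(5) = mex{0} = 1
g(6) = mex{0,1} = 2
g(7) = mex{0,1} = 2
g(8) = mex{0,1} = 2
g(9) = mex{0,1,2} = 3
g(10) = mex{1,2} = 0
So g(10) = 0.
Grundy values for stack C (subtraction set {4, 7}):
g(0) = mex{} = 0
g(1) = mex{} = 0
g(2) = mex{} = 0
g(3) = mex{} = 0
g(4) = mex{0} = 1
g(5) = mex{0} = 1
g(6) = mex{0} = 1
g(7) = mex{0} = 1
g(8) = mex{0,1} = 2
g(9) = mex{0,1} = 2
g(10) = mex{0,1} = 2
So g(10) = 2.
Build the Grundy sequence for stack D with g(k) = mex{g(k−s) : s ∈ {2, 3, 4, 7}, s ≤ k}:
k:     0  1  2  3  4  5  6  7  8  9
g(k):  0  0  1  1  2  2  0  3  1  4
So g(9) = 4.
By the Sprague-Grundy theorem, the Grundy value of a sum of independent games is the XOR of the component values.
Combined value = 2 ⊕ 0 ⊕ 2 ⊕ 4 = 4.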